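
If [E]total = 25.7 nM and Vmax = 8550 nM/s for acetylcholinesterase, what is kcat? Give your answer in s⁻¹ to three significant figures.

333 s⁻¹

kcat = Vmax/[E]total = 8550 nM/s / 25.7 nM = 333 s⁻¹.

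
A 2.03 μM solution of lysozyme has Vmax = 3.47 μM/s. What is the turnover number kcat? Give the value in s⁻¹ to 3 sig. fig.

1.71 s⁻¹

kcat = Vmax/[E]total = 3.47 μM/s / 2.03 μM = 1.71 s⁻¹.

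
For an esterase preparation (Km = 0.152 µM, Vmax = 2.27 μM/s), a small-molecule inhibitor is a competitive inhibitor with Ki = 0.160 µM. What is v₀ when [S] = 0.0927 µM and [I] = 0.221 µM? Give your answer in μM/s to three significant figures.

α = 1 + [I]/Ki = 1 + 0.221/0.160 = 2.381.
For a competitive inhibitor, Vmax is unchanged and the apparent Km becomes α·Km: Km,app = 0.362 µM, Vmax,app = 2.27 μM/s.
v = Vmax,app·[S]/(Km,app + [S]) = 2.27 × 0.0927/(0.362 + 0.0927) = 0.463 μM/s.

0.463 μM/s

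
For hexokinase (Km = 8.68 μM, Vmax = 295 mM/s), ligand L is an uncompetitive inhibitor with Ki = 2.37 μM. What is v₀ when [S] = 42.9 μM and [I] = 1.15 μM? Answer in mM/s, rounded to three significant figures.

175 mM/s

With α = 1 + [I]/Ki = 1 + 1.15/2.37 = 1.485, the uncompetitive rate law is v = (Vmax/α)·[S] / (Km/α + [S]).
v = (295/1.485)×42.9 / (8.68/1.485 + 42.9) = 8521/48.74 = 175 mM/s.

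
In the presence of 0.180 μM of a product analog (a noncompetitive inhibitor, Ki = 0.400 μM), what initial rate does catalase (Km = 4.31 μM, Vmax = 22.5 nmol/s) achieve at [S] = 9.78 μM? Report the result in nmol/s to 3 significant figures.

With α = 1 + [I]/Ki = 1 + 0.180/0.400 = 1.450, the noncompetitive rate law is v = (Vmax/α)·[S] / (Km + [S]).
v = (22.5/1.450)×9.78 / (4.31 + 9.78) = 151.8/14.09 = 10.8 nmol/s.

10.8 nmol/s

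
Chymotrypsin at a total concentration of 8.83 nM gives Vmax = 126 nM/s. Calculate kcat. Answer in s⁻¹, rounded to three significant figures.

14.3 s⁻¹

kcat = Vmax/[E]total = 126 nM/s / 8.83 nM = 14.3 s⁻¹.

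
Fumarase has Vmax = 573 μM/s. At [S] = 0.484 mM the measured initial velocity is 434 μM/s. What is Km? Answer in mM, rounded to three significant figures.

0.155 mM

v/Vmax = 434/573 = 0.7574 = [S]/(Km+[S]).
So Km + [S] = [S]/0.7574 = 0.6390 mM, giving Km = 0.6390 − 0.484 = 0.155 mM.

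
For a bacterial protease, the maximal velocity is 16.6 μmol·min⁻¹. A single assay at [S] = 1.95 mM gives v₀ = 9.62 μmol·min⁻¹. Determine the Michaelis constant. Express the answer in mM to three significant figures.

v/Vmax = 9.62/16.6 = 0.5795 = [S]/(Km+[S]).
So Km + [S] = [S]/0.5795 = 3.365 mM, giving Km = 3.365 − 1.95 = 1.41 mM.

1.41 mM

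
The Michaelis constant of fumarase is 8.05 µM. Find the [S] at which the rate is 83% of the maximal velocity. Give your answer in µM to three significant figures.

v/Vmax = [S]/(Km+[S]) = 0.83, so [S] = Km·0.83/(1 − 0.83) = 8.05 × 4.882.
[S] = 39.3 µM.

39.3 µM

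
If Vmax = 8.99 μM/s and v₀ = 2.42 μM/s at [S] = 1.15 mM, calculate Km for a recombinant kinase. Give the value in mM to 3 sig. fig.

From v = Vmax[S]/(Km+[S]), Km = [S](Vmax − v)/v.
Km = 1.15 × (8.99 − 2.42) / 2.42 = 7.555/2.42 = 3.12 mM.

3.12 mM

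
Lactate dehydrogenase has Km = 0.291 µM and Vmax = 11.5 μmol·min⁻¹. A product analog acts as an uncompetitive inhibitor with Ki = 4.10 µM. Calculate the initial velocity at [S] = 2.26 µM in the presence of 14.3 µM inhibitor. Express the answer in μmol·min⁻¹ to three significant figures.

2.49 μmol·min⁻¹

With α = 1 + [I]/Ki = 1 + 14.3/4.10 = 4.488, the uncompetitive rate law is v = (Vmax/α)·[S] / (Km/α + [S]).
v = (11.5/4.488)×2.26 / (0.291/4.488 + 2.26) = 5.791/2.325 = 2.49 μmol·min⁻¹.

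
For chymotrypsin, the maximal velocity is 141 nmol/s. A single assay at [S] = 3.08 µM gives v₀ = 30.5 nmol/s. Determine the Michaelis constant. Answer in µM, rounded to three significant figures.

11.2 µM

From v = Vmax[S]/(Km+[S]), Km = [S](Vmax − v)/v.
Km = 3.08 × (141 − 30.5) / 30.5 = 340.3/30.5 = 11.2 µM.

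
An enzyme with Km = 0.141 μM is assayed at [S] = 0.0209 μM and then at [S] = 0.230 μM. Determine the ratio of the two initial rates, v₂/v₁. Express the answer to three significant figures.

4.80

The fractional saturations are [S]/(Km+[S]) = 0.0209/0.1619 = 0.1291 and 0.230/0.3710 = 0.6199.
v₂/v₁ is just their ratio: 0.6199/0.1291 = 4.80.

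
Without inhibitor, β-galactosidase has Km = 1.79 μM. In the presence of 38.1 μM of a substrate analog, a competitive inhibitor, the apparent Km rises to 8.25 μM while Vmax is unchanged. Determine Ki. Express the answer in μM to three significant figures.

10.6 μM

Competitive: Km,app = α·Km with α = 1 + [I]/Ki.
α = Km,app/Km = 8.25/1.79 = 4.609.
Since α = 1 + [I]/Ki, [I]/Ki = 4.609 − 1 = 3.609 and Ki = 38.1/3.609 = 10.6 μM.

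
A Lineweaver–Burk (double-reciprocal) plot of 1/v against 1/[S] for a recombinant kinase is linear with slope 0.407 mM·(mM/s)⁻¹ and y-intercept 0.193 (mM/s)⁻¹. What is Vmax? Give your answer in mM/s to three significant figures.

The y-intercept of a Lineweaver–Burk plot equals 1/Vmax, so Vmax = 1/0.193 = 5.18 mM/s.

5.18 mM/s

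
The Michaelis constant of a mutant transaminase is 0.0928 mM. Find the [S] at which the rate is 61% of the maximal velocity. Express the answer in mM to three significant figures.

0.145 mM

v/Vmax = [S]/(Km+[S]) = 0.61, so [S] = Km·0.61/(1 − 0.61) = 0.0928 × 1.564.
[S] = 0.145 mM.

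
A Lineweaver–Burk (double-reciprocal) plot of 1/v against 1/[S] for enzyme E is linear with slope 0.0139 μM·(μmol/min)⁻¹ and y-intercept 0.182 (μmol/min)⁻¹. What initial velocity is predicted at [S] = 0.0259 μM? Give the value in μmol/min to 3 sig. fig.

The y-intercept is 1/Vmax, so Vmax = 1/0.182 = 5.49 μmol/min.
The slope is Km/Vmax, so Km = 0.0139 × 5.49 = 0.0764 μM.
Then v = 5.49 × 0.0259/(0.0764 + 0.0259) = 1.39 μmol/min.

1.39 μmol/min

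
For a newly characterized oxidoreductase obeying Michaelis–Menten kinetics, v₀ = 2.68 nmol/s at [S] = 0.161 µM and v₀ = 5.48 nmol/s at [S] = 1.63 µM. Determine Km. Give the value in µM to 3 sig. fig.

0.211 µM

In reciprocal form, 1/v = (Km/Vmax)·(1/[S]) + 1/Vmax. The two points give (1/[S], 1/v) = (6.211, 0.3731) and (0.6135, 0.1825).
Slope = (0.3731 − 0.1825)/(6.211 − 0.6135) = 0.03406; intercept = 0.3731 − 0.03406×6.211 = 0.1616.
Vmax = 1/intercept = 6.19 nmol/s; Km = slope × Vmax = 0.03406 × 6.19 = 0.211 µM.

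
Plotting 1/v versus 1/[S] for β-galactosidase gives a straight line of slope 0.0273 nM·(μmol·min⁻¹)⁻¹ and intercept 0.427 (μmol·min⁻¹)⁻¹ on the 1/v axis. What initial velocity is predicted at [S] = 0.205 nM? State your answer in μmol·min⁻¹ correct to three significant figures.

1.79 μmol·min⁻¹

The y-intercept is 1/Vmax, so Vmax = 1/0.427 = 2.34 μmol·min⁻¹.
The slope is Km/Vmax, so Km = 0.0273 × 2.34 = 0.0639 nM.
Then v = 2.34 × 0.205/(0.0639 + 0.205) = 1.79 μmol·min⁻¹.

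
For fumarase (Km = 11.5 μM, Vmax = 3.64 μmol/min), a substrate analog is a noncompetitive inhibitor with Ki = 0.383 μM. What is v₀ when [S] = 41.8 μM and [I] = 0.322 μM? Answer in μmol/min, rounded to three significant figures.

With α = 1 + [I]/Ki = 1 + 0.322/0.383 = 1.841, the noncompetitive rate law is v = (Vmax/α)·[S] / (Km + [S]).
v = (3.64/1.841)×41.8 / (11.5 + 41.8) = 82.66/53.30 = 1.55 μmol/min.

1.55 μmol/min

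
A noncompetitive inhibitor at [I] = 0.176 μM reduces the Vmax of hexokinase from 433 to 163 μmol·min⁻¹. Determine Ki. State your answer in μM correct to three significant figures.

0.106 μM

Noncompetitive: Vmax,app = Vmax/α with α = 1 + [I]/Ki.
α = Vmax/Vmax,app = 433/163 = 2.656.
Since α = 1 + [I]/Ki, [I]/Ki = 2.656 − 1 = 1.656 and Ki = 0.176/1.656 = 0.106 μM.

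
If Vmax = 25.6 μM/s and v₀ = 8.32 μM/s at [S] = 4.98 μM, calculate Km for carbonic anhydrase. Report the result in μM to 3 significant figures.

10.3 μM

v/Vmax = 8.32/25.6 = 0.3250 = [S]/(Km+[S]).
So Km + [S] = [S]/0.3250 = 15.32 μM, giving Km = 15.32 − 4.98 = 10.3 μM.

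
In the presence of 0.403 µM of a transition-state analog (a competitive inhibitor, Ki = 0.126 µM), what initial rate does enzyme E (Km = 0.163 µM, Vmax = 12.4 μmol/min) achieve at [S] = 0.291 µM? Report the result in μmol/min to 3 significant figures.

With α = 1 + [I]/Ki = 1 + 0.403/0.126 = 4.198, the competitive rate law is v = Vmax[S] / (αKm + [S]).
v = 12.4×0.291 / (4.198×0.163 + 0.291) = 3.608/0.9753 = 3.70 μmol/min.

3.70 μmol/min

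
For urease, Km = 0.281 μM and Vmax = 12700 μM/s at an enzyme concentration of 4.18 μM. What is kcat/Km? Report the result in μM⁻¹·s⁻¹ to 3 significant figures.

kcat = Vmax/[E]total = 12700/4.18 = 3040 s⁻¹.
kcat/Km = 3040/0.281 = 10800 μM⁻¹·s⁻¹.

10800 μM⁻¹·s⁻¹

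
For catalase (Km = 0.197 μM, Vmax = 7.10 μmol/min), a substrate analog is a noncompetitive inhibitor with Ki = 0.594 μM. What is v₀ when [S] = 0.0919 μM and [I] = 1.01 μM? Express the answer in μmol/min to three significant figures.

α = 1 + [I]/Ki = 1 + 1.01/0.594 = 2.700.
For a noncompetitive inhibitor, Vmax is reduced to Vmax/α while Km is unchanged: Km,app = 0.197 μM, Vmax,app = 2.63 μmol/min.
v = Vmax,app·[S]/(Km,app + [S]) = 2.63 × 0.0919/(0.197 + 0.0919) = 0.836 μmol/min.

0.836 μmol/min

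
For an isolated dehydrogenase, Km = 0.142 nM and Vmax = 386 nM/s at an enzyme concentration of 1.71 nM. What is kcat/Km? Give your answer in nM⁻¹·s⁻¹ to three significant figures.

1590 nM⁻¹·s⁻¹

kcat = Vmax/[E]total = 386/1.71 = 226 s⁻¹.
kcat/Km = 226/0.142 = 1590 nM⁻¹·s⁻¹.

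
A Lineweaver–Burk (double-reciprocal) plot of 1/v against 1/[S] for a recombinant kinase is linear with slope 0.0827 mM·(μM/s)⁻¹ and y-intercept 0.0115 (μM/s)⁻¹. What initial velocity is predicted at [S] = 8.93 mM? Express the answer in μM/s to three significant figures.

48.2 μM/s

The y-intercept is 1/Vmax, so Vmax = 1/0.0115 = 87.0 μM/s.
The slope is Km/Vmax, so Km = 0.0827 × 87.0 = 7.19 mM.
Then v = 87.0 × 8.93/(7.19 + 8.93) = 48.2 μM/s.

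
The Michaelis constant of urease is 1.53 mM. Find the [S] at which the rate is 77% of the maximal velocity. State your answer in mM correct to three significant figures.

v/Vmax = [S]/(Km+[S]) = 0.77, so [S] = Km·0.77/(1 − 0.77) = 1.53 × 3.348.
[S] = 5.12 mM.

5.12 mM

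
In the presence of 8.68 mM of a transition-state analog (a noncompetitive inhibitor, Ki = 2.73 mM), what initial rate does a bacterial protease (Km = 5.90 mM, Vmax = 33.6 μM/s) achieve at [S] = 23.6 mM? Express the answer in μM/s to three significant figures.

With α = 1 + [I]/Ki = 1 + 8.68/2.73 = 4.179, the noncompetitive rate law is v = (Vmax/α)·[S] / (Km + [S]).
v = (33.6/4.179)×23.6 / (5.90 + 23.6) = 189.7/29.50 = 6.43 μM/s.

6.43 μM/s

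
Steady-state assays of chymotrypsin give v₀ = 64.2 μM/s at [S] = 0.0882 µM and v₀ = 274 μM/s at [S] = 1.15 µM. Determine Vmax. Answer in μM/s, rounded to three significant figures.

In reciprocal form, 1/v = (Km/Vmax)·(1/[S]) + 1/Vmax. The two points give (1/[S], 1/v) = (11.34, 0.01558) and (0.8696, 0.003650).
Slope = (0.01558 − 0.003650)/(11.34 − 0.8696) = 0.001139; intercept = 0.01558 − 0.001139×11.34 = 0.002659.
Vmax = 1/intercept = 376 μM/s; Km = slope × Vmax = 0.001139 × 376 = 0.428 µM.

376 μM/s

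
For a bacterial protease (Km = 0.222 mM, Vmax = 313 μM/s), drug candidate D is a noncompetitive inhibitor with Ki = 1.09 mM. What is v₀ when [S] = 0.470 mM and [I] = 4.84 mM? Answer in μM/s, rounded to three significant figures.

39.1 μM/s

α = 1 + [I]/Ki = 1 + 4.84/1.09 = 5.440.
For a noncompetitive inhibitor, Vmax is reduced to Vmax/α while Km is unchanged: Km,app = 0.222 mM, Vmax,app = 57.5 μM/s.
v = Vmax,app·[S]/(Km,app + [S]) = 57.5 × 0.470/(0.222 + 0.470) = 39.1 μM/s.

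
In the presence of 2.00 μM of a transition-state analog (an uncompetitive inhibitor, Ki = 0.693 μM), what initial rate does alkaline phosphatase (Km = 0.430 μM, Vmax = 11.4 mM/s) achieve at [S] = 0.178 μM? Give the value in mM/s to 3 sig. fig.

1.81 mM/s

α = 1 + [I]/Ki = 1 + 2.00/0.693 = 3.886.
For an uncompetitive inhibitor, both parameters are divided by α, giving Vmax/α and Km/α: Km,app = 0.111 μM, Vmax,app = 2.93 mM/s.
v = Vmax,app·[S]/(Km,app + [S]) = 2.93 × 0.178/(0.111 + 0.178) = 1.81 mM/s.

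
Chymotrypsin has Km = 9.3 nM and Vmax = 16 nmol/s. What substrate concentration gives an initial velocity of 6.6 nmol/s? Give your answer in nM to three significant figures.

The required fractional saturation is v/Vmax = 6.6/16 = 0.4125.
Then [S]/(Km+[S]) = 0.4125 ⇒ [S] = 9.3 × 0.4125/(1 − 0.4125) = 6.53 nM.

6.53 nM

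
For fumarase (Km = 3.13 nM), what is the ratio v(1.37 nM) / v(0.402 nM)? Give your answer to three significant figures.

2.67

The fractional saturations are [S]/(Km+[S]) = 0.402/3.532 = 0.1138 and 1.37/4.500 = 0.3044.
v₂/v₁ is just their ratio: 0.3044/0.1138 = 2.67.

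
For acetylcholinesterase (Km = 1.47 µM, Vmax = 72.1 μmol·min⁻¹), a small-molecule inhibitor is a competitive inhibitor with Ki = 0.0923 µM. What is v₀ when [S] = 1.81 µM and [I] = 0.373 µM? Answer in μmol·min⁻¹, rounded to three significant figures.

14.2 μmol·min⁻¹

α = 1 + [I]/Ki = 1 + 0.373/0.0923 = 5.041.
For a competitive inhibitor, Vmax is unchanged and the apparent Km becomes α·Km: Km,app = 7.41 µM, Vmax,app = 72.1 μmol·min⁻¹.
v = Vmax,app·[S]/(Km,app + [S]) = 72.1 × 1.81/(7.41 + 1.81) = 14.2 μmol·min⁻¹.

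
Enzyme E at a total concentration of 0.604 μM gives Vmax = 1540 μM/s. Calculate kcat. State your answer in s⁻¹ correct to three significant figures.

2550 s⁻¹

kcat = Vmax/[E]total = 1540 μM/s / 0.604 μM = 2550 s⁻¹.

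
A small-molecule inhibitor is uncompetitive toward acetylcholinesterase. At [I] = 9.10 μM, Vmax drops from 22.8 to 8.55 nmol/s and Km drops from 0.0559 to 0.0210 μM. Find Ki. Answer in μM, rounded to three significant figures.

Uncompetitive: Vmax,app = Vmax/α (and Km,app = Km/α) with α = 1 + [I]/Ki.
α = Vmax/Vmax,app = 22.8/8.55 = 2.667.
Since α = 1 + [I]/Ki, [I]/Ki = 2.667 − 1 = 1.667 and Ki = 9.10/1.667 = 5.46 μM.

5.46 μM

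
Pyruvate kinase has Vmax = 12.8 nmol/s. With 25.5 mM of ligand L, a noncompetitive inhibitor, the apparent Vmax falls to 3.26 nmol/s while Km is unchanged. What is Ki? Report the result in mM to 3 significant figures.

Noncompetitive: Vmax,app = Vmax/α with α = 1 + [I]/Ki.
α = Vmax/Vmax,app = 12.8/3.26 = 3.926.
Ki = [I]/(α − 1) = 25.5/2.926 = 8.71 mM.

8.71 mM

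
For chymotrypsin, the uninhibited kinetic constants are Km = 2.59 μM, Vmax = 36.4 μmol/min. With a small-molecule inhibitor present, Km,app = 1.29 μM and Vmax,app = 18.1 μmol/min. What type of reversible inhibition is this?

uncompetitive

Both Km and Vmax decrease by the same factor (~2.01-fold) — characteristic of uncompetitive inhibition.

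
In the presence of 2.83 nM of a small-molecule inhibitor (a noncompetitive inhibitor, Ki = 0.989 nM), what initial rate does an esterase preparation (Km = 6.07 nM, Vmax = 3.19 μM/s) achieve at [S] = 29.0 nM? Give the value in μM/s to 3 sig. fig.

0.683 μM/s

With α = 1 + [I]/Ki = 1 + 2.83/0.989 = 3.861, the noncompetitive rate law is v = (Vmax/α)·[S] / (Km + [S]).
v = (3.19/3.861)×29.0 / (6.07 + 29.0) = 23.96/35.07 = 0.683 μM/s.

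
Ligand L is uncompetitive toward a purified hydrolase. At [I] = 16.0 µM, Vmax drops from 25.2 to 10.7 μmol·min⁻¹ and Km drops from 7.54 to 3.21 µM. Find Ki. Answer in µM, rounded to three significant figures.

Uncompetitive: Vmax,app = Vmax/α (and Km,app = Km/α) with α = 1 + [I]/Ki.
α = Vmax/Vmax,app = 25.2/10.7 = 2.355.
Since α = 1 + [I]/Ki, [I]/Ki = 2.355 − 1 = 1.355 and Ki = 16.0/1.355 = 11.8 µM.

11.8 µM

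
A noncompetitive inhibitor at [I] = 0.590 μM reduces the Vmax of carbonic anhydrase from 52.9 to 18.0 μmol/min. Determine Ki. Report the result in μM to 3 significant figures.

0.304 μM

Noncompetitive: Vmax,app = Vmax/α with α = 1 + [I]/Ki.
α = Vmax/Vmax,app = 52.9/18.0 = 2.939.
Since α = 1 + [I]/Ki, [I]/Ki = 2.939 − 1 = 1.939 and Ki = 0.590/1.939 = 0.304 μM.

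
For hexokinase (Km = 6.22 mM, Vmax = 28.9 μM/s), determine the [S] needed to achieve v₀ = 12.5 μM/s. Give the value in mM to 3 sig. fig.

4.74 mM

The required fractional saturation is v/Vmax = 12.5/28.9 = 0.4325.
Then [S]/(Km+[S]) = 0.4325 ⇒ [S] = 6.22 × 0.4325/(1 − 0.4325) = 4.74 mM.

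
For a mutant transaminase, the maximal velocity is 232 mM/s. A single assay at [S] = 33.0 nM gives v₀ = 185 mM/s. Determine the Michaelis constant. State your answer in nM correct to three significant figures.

v/Vmax = 185/232 = 0.7974 = [S]/(Km+[S]).
So Km + [S] = [S]/0.7974 = 41.38 nM, giving Km = 41.38 − 33.0 = 8.38 nM.

8.38 nM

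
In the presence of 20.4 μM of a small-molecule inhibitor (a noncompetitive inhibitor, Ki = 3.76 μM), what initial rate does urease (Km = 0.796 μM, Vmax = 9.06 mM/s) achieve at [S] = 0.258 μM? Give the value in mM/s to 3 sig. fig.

With α = 1 + [I]/Ki = 1 + 20.4/3.76 = 6.426, the noncompetitive rate law is v = (Vmax/α)·[S] / (Km + [S]).
v = (9.06/6.426)×0.258 / (0.796 + 0.258) = 0.3638/1.054 = 0.345 mM/s.

0.345 mM/s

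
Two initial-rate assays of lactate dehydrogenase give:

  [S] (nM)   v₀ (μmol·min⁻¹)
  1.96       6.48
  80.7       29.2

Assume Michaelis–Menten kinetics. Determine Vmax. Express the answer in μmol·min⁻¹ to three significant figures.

32.0 μmol·min⁻¹

In reciprocal form, 1/v = (Km/Vmax)·(1/[S]) + 1/Vmax. The two points give (1/[S], 1/v) = (0.5102, 0.1543) and (0.01239, 0.03425).
Slope = (0.1543 − 0.03425)/(0.5102 − 0.01239) = 0.2412; intercept = 0.1543 − 0.2412×0.5102 = 0.03126.
Vmax = 1/intercept = 32.0 μmol·min⁻¹; Km = slope × Vmax = 0.2412 × 32.0 = 7.72 nM.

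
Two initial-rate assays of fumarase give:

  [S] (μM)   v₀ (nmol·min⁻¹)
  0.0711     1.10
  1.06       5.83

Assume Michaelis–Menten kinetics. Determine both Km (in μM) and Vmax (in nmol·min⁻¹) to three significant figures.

Km = 0.474 μM; Vmax = 8.44 nmol·min⁻¹

In reciprocal form, 1/v = (Km/Vmax)·(1/[S]) + 1/Vmax. The two points give (1/[S], 1/v) = (14.06, 0.9091) and (0.9434, 0.1715).
Slope = (0.9091 − 0.1715)/(14.06 − 0.9434) = 0.05621; intercept = 0.9091 − 0.05621×14.06 = 0.1185.
Vmax = 1/intercept = 8.44 nmol·min⁻¹; Km = slope × Vmax = 0.05621 × 8.44 = 0.474 μM.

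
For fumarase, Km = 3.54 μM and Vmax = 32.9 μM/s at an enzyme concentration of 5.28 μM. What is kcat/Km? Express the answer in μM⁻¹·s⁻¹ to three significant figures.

1.76 μM⁻¹·s⁻¹

kcat = Vmax/[E]total = 32.9/5.28 = 6.23 s⁻¹.
kcat/Km = 6.23/3.54 = 1.76 μM⁻¹·s⁻¹.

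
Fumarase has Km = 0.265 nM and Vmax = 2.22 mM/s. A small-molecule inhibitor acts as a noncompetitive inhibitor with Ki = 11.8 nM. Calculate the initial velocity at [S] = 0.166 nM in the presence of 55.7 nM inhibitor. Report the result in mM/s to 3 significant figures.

With α = 1 + [I]/Ki = 1 + 55.7/11.8 = 5.720, the noncompetitive rate law is v = (Vmax/α)·[S] / (Km + [S]).
v = (2.22/5.720)×0.166 / (0.265 + 0.166) = 0.06442/0.4310 = 0.149 mM/s.

0.149 mM/s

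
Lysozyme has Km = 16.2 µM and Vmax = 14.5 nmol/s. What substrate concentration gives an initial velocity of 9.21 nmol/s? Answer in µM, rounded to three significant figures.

Rearranging v = Vmax[S]/(Km+[S]) gives [S] = Km·v/(Vmax − v).
[S] = 16.2 × 9.21 / (14.5 − 9.21) = 149.2/5.290 = 28.2 µM.

28.2 µM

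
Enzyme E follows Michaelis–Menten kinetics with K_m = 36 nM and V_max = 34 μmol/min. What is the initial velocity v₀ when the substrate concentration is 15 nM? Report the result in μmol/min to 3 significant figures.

[S]/(Km+[S]) = 15/51.00 = 0.2941, the fractional saturation.
v = 0.2941 × Vmax = 0.2941 × 34 = 10.0 μmol/min.

10.0 μmol/min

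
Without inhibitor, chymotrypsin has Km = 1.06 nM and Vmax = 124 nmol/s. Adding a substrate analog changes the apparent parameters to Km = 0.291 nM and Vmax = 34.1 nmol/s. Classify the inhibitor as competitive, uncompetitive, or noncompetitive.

Both Km and Vmax decrease by the same factor (~3.64-fold) — characteristic of uncompetitive inhibition.

uncompetitive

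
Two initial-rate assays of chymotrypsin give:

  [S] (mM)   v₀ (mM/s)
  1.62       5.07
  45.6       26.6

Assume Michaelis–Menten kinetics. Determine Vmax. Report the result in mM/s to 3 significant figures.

31.5 mM/s

From v = Vmax[S]/(Km+[S]), each point gives Vmax = v(Km+[S])/[S].
Equating: 5.07(Km+1.62)/1.62 = 26.6(Km+45.6)/45.6.
3.130·Km + 5.07 = 0.5833·Km + 26.6, so (3.130 − 0.5833)·Km = 26.6 − 5.07.
Km = 21.53/2.546 = 8.46 mM; then Vmax = 5.07(8.46+1.62)/1.62 = 31.5 mM/s.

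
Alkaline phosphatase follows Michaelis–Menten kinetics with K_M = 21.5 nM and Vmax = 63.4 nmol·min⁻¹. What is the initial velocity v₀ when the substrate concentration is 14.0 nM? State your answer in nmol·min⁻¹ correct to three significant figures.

v = Vmax·[S]/(Km + [S]) = 63.4 × 14.0 / (21.5 + 14.0)
  = 887.6 / 35.50 = 25.0 nmol·min⁻¹.

25.0 nmol·min⁻¹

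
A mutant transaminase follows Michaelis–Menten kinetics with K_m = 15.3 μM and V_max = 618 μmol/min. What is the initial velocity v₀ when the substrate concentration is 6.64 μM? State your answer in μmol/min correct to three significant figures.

187 μmol/min

v = Vmax·[S]/(Km + [S]) = 618 × 6.64 / (15.3 + 6.64)
  = 4104 / 21.94 = 187 μmol/min.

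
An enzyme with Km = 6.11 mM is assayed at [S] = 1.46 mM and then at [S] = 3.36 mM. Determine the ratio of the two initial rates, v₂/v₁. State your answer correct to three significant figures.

1.84

Since Vmax cancels, v₂/v₁ = [S]₂(Km+[S]₁) / [S]₁(Km+[S]₂).
= 3.36×(6.11+1.46) / (1.46×(6.11+3.36)) = 25.44/13.83 = 1.84.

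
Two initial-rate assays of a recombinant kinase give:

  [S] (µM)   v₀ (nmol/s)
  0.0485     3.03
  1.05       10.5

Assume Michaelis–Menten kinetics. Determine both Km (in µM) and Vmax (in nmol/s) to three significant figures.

From v = Vmax[S]/(Km+[S]), each point gives Vmax = v(Km+[S])/[S].
Equating: 3.03(Km+0.0485)/0.0485 = 10.5(Km+1.05)/1.05.
62.47·Km + 3.03 = 10.00·Km + 10.5, so (62.47 − 10.00)·Km = 10.5 − 3.03.
Km = 7.470/52.47 = 0.142 µM; then Vmax = 3.03(0.142+0.0485)/0.0485 = 11.9 nmol/s.

Km = 0.142 µM; Vmax = 11.9 nmol/s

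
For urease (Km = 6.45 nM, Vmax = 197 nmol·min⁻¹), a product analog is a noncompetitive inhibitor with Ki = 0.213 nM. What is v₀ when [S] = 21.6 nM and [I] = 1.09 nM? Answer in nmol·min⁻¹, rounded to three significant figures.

α = 1 + [I]/Ki = 1 + 1.09/0.213 = 6.117.
For a noncompetitive inhibitor, Vmax is reduced to Vmax/α while Km is unchanged: Km,app = 6.45 nM, Vmax,app = 32.2 nmol·min⁻¹.
v = Vmax,app·[S]/(Km,app + [S]) = 32.2 × 21.6/(6.45 + 21.6) = 24.8 nmol·min⁻¹.

24.8 nmol·min⁻¹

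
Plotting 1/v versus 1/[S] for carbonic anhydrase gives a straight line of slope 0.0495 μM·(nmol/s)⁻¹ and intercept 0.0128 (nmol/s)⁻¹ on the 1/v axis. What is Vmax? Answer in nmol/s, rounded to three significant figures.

78.1 nmol/s

The y-intercept of a Lineweaver–Burk plot equals 1/Vmax, so Vmax = 1/0.0128 = 78.1 nmol/s.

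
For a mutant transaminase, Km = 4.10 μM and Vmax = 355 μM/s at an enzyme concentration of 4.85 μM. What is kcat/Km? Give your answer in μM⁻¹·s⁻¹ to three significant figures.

17.9 μM⁻¹·s⁻¹

kcat = Vmax/[E]total = 355/4.85 = 73.2 s⁻¹.
kcat/Km = 73.2/4.10 = 17.9 μM⁻¹·s⁻¹.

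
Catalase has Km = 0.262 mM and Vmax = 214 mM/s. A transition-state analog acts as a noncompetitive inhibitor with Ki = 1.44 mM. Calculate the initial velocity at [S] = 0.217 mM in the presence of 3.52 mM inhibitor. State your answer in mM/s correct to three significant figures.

α = 1 + [I]/Ki = 1 + 3.52/1.44 = 3.444.
For a noncompetitive inhibitor, Vmax is reduced to Vmax/α while Km is unchanged: Km,app = 0.262 mM, Vmax,app = 62.1 mM/s.
v = Vmax,app·[S]/(Km,app + [S]) = 62.1 × 0.217/(0.262 + 0.217) = 28.1 mM/s.

28.1 mM/s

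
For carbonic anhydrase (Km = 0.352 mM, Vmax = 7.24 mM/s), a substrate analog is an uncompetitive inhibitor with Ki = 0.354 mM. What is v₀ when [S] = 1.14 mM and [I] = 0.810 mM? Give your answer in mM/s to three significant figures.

With α = 1 + [I]/Ki = 1 + 0.810/0.354 = 3.288, the uncompetitive rate law is v = (Vmax/α)·[S] / (Km/α + [S]).
v = (7.24/3.288)×1.14 / (0.352/3.288 + 1.14) = 2.510/1.247 = 2.01 mM/s.

2.01 mM/s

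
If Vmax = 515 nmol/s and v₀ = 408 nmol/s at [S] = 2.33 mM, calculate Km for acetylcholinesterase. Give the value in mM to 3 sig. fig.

From v = Vmax[S]/(Km+[S]), Km = [S](Vmax − v)/v.
Km = 2.33 × (515 − 408) / 408 = 249.3/408 = 0.611 mM.

0.611 mM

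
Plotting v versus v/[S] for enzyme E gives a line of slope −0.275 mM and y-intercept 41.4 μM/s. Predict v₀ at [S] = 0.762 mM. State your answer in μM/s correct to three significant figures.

In the Eadie–Hofstee form v = Vmax − Km·(v/[S]), the slope is −Km and the intercept is Vmax, so Km = 0.275 mM and Vmax = 41.4 μM/s.
v = 41.4 × 0.762/(0.275 + 0.762) = 30.4 μM/s.

30.4 μM/s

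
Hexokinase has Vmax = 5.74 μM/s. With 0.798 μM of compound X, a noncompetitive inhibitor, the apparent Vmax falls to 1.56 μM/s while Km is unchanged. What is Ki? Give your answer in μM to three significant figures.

0.298 μM

Noncompetitive: Vmax,app = Vmax/α with α = 1 + [I]/Ki.
α = Vmax/Vmax,app = 5.74/1.56 = 3.679.
Since α = 1 + [I]/Ki, [I]/Ki = 3.679 − 1 = 2.679 and Ki = 0.798/2.679 = 0.298 μM.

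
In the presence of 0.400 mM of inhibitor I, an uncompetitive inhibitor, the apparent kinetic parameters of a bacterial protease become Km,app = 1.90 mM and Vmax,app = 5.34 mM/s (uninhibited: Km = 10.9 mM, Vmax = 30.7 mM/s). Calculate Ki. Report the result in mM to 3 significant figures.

Uncompetitive: Vmax,app = Vmax/α (and Km,app = Km/α) with α = 1 + [I]/Ki.
α = Vmax/Vmax,app = 30.7/5.34 = 5.749.
Since α = 1 + [I]/Ki, [I]/Ki = 5.749 − 1 = 4.749 and Ki = 0.400/4.749 = 0.0842 mM.

0.0842 mM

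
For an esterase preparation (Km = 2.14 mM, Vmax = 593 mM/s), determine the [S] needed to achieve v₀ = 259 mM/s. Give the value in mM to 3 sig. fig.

The required fractional saturation is v/Vmax = 259/593 = 0.4368.
Then [S]/(Km+[S]) = 0.4368 ⇒ [S] = 2.14 × 0.4368/(1 − 0.4368) = 1.66 mM.

1.66 mM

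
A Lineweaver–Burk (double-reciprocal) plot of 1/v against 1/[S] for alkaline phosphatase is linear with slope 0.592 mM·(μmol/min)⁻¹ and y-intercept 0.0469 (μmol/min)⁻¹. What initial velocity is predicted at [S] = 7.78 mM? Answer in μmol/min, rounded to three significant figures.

8.13 μmol/min

The y-intercept is 1/Vmax, so Vmax = 1/0.0469 = 21.3 μmol/min.
The slope is Km/Vmax, so Km = 0.592 × 21.3 = 12.6 mM.
Then v = 21.3 × 7.78/(12.6 + 7.78) = 8.13 μmol/min.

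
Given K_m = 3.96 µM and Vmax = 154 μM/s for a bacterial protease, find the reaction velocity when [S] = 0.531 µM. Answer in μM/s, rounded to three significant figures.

18.2 μM/s

[S]/(Km+[S]) = 0.531/4.491 = 0.1182, the fractional saturation.
v = 0.1182 × Vmax = 0.1182 × 154 = 18.2 μM/s.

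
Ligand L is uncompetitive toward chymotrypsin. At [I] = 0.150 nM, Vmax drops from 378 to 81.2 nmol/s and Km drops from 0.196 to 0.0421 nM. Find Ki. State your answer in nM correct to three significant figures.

Uncompetitive: Vmax,app = Vmax/α (and Km,app = Km/α) with α = 1 + [I]/Ki.
α = Vmax/Vmax,app = 378/81.2 = 4.655.
Since α = 1 + [I]/Ki, [I]/Ki = 4.655 − 1 = 3.655 and Ki = 0.150/3.655 = 0.0410 nM.

0.0410 nM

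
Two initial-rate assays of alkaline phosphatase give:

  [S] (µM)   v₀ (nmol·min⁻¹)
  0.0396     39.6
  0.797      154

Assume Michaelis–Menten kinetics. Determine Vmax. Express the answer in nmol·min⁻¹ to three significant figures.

181 nmol·min⁻¹

In reciprocal form, 1/v = (Km/Vmax)·(1/[S]) + 1/Vmax. The two points give (1/[S], 1/v) = (25.25, 0.02525) and (1.255, 0.006494).
Slope = (0.02525 − 0.006494)/(25.25 − 1.255) = 0.0007817; intercept = 0.02525 − 0.0007817×25.25 = 0.005513.
Vmax = 1/intercept = 181 nmol·min⁻¹; Km = slope × Vmax = 0.0007817 × 181 = 0.142 µM.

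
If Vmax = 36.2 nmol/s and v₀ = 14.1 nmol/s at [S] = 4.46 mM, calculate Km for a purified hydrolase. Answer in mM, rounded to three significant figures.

From v = Vmax[S]/(Km+[S]), Km = [S](Vmax − v)/v.
Km = 4.46 × (36.2 − 14.1) / 14.1 = 98.57/14.1 = 6.99 mM.

6.99 mM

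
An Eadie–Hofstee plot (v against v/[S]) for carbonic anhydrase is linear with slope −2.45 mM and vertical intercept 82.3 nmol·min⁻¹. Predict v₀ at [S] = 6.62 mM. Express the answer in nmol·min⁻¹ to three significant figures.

60.1 nmol·min⁻¹

In the Eadie–Hofstee form v = Vmax − Km·(v/[S]), the slope is −Km and the intercept is Vmax, so Km = 2.45 mM and Vmax = 82.3 nmol·min⁻¹.
v = 82.3 × 6.62/(2.45 + 6.62) = 60.1 nmol·min⁻¹.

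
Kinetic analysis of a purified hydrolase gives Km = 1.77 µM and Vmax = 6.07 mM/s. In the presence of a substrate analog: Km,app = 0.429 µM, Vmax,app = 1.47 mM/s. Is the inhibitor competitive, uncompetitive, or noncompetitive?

Both Km and Vmax decrease by the same factor (~4.13-fold) — characteristic of uncompetitive inhibition.

uncompetitive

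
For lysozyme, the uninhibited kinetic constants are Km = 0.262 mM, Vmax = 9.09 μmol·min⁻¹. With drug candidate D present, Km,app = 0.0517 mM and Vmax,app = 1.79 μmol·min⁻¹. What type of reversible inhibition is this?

Both Km and Vmax decrease by the same factor (~5.07-fold) — characteristic of uncompetitive inhibition.

uncompetitive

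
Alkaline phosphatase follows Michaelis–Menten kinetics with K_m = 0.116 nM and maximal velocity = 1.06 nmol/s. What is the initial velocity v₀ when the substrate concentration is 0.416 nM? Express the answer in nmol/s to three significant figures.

0.829 nmol/s

[S]/(Km+[S]) = 0.416/0.5320 = 0.7820, the fractional saturation.
v = 0.7820 × Vmax = 0.7820 × 1.06 = 0.829 nmol/s.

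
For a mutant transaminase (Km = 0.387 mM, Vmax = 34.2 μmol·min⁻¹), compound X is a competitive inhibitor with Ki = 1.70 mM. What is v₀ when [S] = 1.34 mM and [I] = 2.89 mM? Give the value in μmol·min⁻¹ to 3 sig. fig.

19.2 μmol·min⁻¹

α = 1 + [I]/Ki = 1 + 2.89/1.70 = 2.700.
For a competitive inhibitor, Vmax is unchanged and the apparent Km becomes α·Km: Km,app = 1.04 mM, Vmax,app = 34.2 μmol·min⁻¹.
v = Vmax,app·[S]/(Km,app + [S]) = 34.2 × 1.34/(1.04 + 1.34) = 19.2 μmol·min⁻¹.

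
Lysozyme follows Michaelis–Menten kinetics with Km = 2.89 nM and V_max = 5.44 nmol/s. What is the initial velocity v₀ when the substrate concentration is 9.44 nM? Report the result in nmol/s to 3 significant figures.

4.16 nmol/s

[S]/(Km+[S]) = 9.44/12.33 = 0.7656, the fractional saturation.
v = 0.7656 × Vmax = 0.7656 × 5.44 = 4.16 nmol/s.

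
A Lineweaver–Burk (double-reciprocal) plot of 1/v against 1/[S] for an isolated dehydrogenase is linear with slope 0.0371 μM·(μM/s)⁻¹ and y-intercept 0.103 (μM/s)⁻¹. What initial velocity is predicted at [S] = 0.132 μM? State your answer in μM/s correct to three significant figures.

The y-intercept is 1/Vmax, so Vmax = 1/0.103 = 9.71 μM/s.
The slope is Km/Vmax, so Km = 0.0371 × 9.71 = 0.360 μM.
Then v = 9.71 × 0.132/(0.360 + 0.132) = 2.60 μM/s.

2.60 μM/s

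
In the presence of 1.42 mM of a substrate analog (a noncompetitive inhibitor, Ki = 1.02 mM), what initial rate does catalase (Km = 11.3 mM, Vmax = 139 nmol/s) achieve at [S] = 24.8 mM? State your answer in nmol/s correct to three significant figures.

39.9 nmol/s

With α = 1 + [I]/Ki = 1 + 1.42/1.02 = 2.392, the noncompetitive rate law is v = (Vmax/α)·[S] / (Km + [S]).
v = (139/2.392)×24.8 / (11.3 + 24.8) = 1441/36.10 = 39.9 nmol/s.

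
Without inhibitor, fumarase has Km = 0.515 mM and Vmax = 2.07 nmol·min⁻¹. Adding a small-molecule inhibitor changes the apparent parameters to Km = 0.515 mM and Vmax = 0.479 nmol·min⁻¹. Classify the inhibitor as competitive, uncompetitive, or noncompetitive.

Vmax decreases (2.07 → 0.479 nmol·min⁻¹) while Km is unchanged — pure noncompetitive inhibition.

noncompetitive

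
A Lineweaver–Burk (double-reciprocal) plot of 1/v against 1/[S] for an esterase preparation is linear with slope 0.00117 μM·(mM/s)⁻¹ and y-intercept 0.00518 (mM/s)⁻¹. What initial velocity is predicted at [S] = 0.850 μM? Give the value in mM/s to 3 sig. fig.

153 mM/s

The y-intercept is 1/Vmax, so Vmax = 1/0.00518 = 193 mM/s.
The slope is Km/Vmax, so Km = 0.00117 × 193 = 0.226 μM.
Then v = 193 × 0.850/(0.226 + 0.850) = 153 mM/s.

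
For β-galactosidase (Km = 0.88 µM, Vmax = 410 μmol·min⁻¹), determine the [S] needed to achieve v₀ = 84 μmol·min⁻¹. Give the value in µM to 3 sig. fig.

Rearranging v = Vmax[S]/(Km+[S]) gives [S] = Km·v/(Vmax − v).
[S] = 0.88 × 84 / (410 − 84) = 73.92/326.0 = 0.227 µM.

0.227 µM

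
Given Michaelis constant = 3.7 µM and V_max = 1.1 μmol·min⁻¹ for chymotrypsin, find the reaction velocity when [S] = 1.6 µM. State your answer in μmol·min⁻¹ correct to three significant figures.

0.332 μmol·min⁻¹

v = Vmax·[S]/(Km + [S]) = 1.1 × 1.6 / (3.7 + 1.6)
  = 1.760 / 5.300 = 0.332 μmol·min⁻¹.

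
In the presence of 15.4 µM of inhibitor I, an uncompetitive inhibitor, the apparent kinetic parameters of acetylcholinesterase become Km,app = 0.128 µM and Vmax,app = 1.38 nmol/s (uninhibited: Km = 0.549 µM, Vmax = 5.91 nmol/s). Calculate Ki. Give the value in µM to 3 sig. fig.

4.69 µM

Uncompetitive: Vmax,app = Vmax/α (and Km,app = Km/α) with α = 1 + [I]/Ki.
α = Vmax/Vmax,app = 5.91/1.38 = 4.283.
Since α = 1 + [I]/Ki, [I]/Ki = 4.283 − 1 = 3.283 and Ki = 15.4/3.283 = 4.69 µM.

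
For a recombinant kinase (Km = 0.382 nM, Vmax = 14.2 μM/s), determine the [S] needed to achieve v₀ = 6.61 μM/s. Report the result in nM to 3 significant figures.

The required fractional saturation is v/Vmax = 6.61/14.2 = 0.4655.
Then [S]/(Km+[S]) = 0.4655 ⇒ [S] = 0.382 × 0.4655/(1 − 0.4655) = 0.333 nM.

0.333 nM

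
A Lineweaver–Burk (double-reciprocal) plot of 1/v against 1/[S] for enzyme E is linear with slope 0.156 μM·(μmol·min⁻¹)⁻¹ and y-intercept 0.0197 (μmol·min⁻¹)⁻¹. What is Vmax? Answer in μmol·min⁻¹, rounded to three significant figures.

The y-intercept of a Lineweaver–Burk plot equals 1/Vmax, so Vmax = 1/0.0197 = 50.8 μmol·min⁻¹.

50.8 μmol·min⁻¹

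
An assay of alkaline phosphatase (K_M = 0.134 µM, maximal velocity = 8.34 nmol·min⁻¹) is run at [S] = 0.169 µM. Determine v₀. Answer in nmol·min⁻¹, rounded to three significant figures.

4.65 nmol·min⁻¹

[S]/(Km+[S]) = 0.169/0.3030 = 0.5578, the fractional saturation.
v = 0.5578 × Vmax = 0.5578 × 8.34 = 4.65 nmol·min⁻¹.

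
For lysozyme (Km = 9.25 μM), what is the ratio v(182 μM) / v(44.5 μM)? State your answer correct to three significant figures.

The fractional saturations are [S]/(Km+[S]) = 44.5/53.75 = 0.8279 and 182/191.2 = 0.9516.
v₂/v₁ is just their ratio: 0.9516/0.8279 = 1.15.

1.15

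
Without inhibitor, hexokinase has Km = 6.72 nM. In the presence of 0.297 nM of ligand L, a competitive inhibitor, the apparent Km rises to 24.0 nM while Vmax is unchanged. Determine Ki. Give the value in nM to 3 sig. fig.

0.115 nM

Competitive: Km,app = α·Km with α = 1 + [I]/Ki.
α = Km,app/Km = 24.0/6.72 = 3.571.
Ki = [I]/(α − 1) = 0.297/2.571 = 0.115 nM.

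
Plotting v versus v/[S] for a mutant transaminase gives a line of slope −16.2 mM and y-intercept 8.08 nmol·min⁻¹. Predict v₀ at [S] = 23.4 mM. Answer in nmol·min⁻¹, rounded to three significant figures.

In the Eadie–Hofstee form v = Vmax − Km·(v/[S]), the slope is −Km and the intercept is Vmax, so Km = 16.2 mM and Vmax = 8.08 nmol·min⁻¹.
v = 8.08 × 23.4/(16.2 + 23.4) = 4.77 nmol·min⁻¹.

4.77 nmol·min⁻¹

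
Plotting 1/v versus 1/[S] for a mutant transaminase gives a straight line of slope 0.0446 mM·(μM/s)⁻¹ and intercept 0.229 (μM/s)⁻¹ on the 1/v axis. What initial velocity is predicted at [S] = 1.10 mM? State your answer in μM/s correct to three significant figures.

3.71 μM/s

The y-intercept is 1/Vmax, so Vmax = 1/0.229 = 4.37 μM/s.
The slope is Km/Vmax, so Km = 0.0446 × 4.37 = 0.195 mM.
Then v = 4.37 × 1.10/(0.195 + 1.10) = 3.71 μM/s.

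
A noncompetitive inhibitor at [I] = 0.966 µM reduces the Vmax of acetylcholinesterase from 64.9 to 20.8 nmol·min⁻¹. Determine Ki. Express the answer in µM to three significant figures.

Noncompetitive: Vmax,app = Vmax/α with α = 1 + [I]/Ki.
α = Vmax/Vmax,app = 64.9/20.8 = 3.120.
Ki = [I]/(α − 1) = 0.966/2.120 = 0.456 µM.

0.456 µM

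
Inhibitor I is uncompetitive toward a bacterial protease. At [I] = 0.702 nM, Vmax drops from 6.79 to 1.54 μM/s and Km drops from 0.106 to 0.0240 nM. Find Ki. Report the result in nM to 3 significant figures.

Uncompetitive: Vmax,app = Vmax/α (and Km,app = Km/α) with α = 1 + [I]/Ki.
α = Vmax/Vmax,app = 6.79/1.54 = 4.409.
Since α = 1 + [I]/Ki, [I]/Ki = 4.409 − 1 = 3.409 and Ki = 0.702/3.409 = 0.206 nM.

0.206 nM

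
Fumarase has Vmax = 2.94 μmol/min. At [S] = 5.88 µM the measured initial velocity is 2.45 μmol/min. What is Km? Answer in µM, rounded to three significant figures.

1.18 µM

From v = Vmax[S]/(Km+[S]), Km = [S](Vmax − v)/v.
Km = 5.88 × (2.94 − 2.45) / 2.45 = 2.881/2.45 = 1.18 µM.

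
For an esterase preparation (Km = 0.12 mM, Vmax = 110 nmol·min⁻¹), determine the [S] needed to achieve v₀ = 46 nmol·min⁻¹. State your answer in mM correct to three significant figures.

0.0862 mM

The required fractional saturation is v/Vmax = 46/110 = 0.4182.
Then [S]/(Km+[S]) = 0.4182 ⇒ [S] = 0.12 × 0.4182/(1 − 0.4182) = 0.0862 mM.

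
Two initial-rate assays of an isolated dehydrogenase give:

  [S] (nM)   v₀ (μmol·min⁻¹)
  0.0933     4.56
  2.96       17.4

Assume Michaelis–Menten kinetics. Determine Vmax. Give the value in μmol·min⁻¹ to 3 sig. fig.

19.2 μmol·min⁻¹

From v = Vmax[S]/(Km+[S]), each point gives Vmax = v(Km+[S])/[S].
Equating: 4.56(Km+0.0933)/0.0933 = 17.4(Km+2.96)/2.96.
48.87·Km + 4.56 = 5.878·Km + 17.4, so (48.87 − 5.878)·Km = 17.4 − 4.56.
Km = 12.84/43.00 = 0.299 nM; then Vmax = 4.56(0.299+0.0933)/0.0933 = 19.2 μmol·min⁻¹.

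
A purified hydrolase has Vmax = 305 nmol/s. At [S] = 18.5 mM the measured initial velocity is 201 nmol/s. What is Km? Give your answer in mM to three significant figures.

v/Vmax = 201/305 = 0.6590 = [S]/(Km+[S]).
So Km + [S] = [S]/0.6590 = 28.07 mM, giving Km = 28.07 − 18.5 = 9.57 mM.

9.57 mM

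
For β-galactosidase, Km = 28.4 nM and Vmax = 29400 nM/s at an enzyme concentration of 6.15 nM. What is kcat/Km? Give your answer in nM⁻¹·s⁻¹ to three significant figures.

168 nM⁻¹·s⁻¹

kcat = Vmax/[E]total = 29400/6.15 = 4780 s⁻¹.
kcat/Km = 4780/28.4 = 168 nM⁻¹·s⁻¹.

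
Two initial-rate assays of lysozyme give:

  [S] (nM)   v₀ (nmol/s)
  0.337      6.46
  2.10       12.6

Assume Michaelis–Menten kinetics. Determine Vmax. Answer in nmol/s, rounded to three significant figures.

In reciprocal form, 1/v = (Km/Vmax)·(1/[S]) + 1/Vmax. The two points give (1/[S], 1/v) = (2.967, 0.1548) and (0.4762, 0.07937).
Slope = (0.1548 − 0.07937)/(2.967 − 0.4762) = 0.03028; intercept = 0.1548 − 0.03028×2.967 = 0.06495.
Vmax = 1/intercept = 15.4 nmol/s; Km = slope × Vmax = 0.03028 × 15.4 = 0.466 nM.

15.4 nmol/s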